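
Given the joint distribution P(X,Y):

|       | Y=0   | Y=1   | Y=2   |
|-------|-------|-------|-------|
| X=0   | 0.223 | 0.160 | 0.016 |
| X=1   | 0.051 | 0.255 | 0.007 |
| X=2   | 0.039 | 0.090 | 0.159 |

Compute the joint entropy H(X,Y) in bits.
2.6900 bits

H(X,Y) = -Σ_{x,y} P(x,y) log₂ P(x,y). Per-cell terms -P(x,y)·log₂P(x,y):
  X=0: 0.48277, 0.42302, 0.09545
  X=1: 0.21896, 0.50271, 0.05011
  X=2: 0.18253, 0.31265, 0.42181
Sum of the 9 terms: H(X,Y) = 2.6900 bits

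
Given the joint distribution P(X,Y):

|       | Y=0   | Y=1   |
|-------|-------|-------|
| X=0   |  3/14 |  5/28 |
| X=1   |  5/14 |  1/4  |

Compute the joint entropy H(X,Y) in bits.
1.9506 bits

H(X,Y) = -Σ_{x,y} P(x,y) log₂ P(x,y). Per-cell terms -P(x,y)·log₂P(x,y):
  X=0: 0.47623, 0.44383
  X=1: 0.53051, 0.50000
Sum of the 4 terms: H(X,Y) = 1.9506 bits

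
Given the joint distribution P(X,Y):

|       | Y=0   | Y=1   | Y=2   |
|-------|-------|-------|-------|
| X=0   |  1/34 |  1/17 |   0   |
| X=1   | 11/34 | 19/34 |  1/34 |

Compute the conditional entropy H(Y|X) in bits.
1.1050 bits

H(Y|X) = H(X,Y) - H(X)

H(X,Y) = -Σ_{x,y} P(x,y) log₂ P(x,y). Per-cell terms -P(x,y)·log₂P(x,y):
  X=0: 0.14963, 0.24044, 0.00000
  X=1: 0.52672, 0.46915, 0.14963
  (cells with P = 0 contribute 0)
Sum of the 6 terms: H(X,Y) = 1.53557 bits

Marginal of X (row sums):
  P(X=0) = 1/34 + 1/17 + 0 = 3/34
  P(X=1) = 11/34 + 19/34 + 1/34 = 31/34
H(X) = -[(3/34)·log₂(3/34) + (31/34)·log₂(31/34)]
  = 0.30904 + 0.12151 = 0.43055 bits

H(Y|X) = H(X,Y) - H(X) = 1.53557 - 0.43055 = 1.1050 bits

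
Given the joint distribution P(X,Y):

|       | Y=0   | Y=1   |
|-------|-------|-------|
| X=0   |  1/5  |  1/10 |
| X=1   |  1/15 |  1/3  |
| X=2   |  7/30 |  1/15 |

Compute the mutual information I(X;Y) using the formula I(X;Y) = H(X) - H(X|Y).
0.2352 bits

I(X;Y) = H(X) - H(X|Y)

Marginal of X (row sums):
  P(X=0) = 1/5 + 1/10 = 3/10
  P(X=1) = 1/15 + 1/3 = 2/5
  P(X=2) = 7/30 + 1/15 = 3/10
H(X) = -[(3/10)·log₂(3/10) + (2/5)·log₂(2/5) + (3/10)·log₂(3/10)]
  = 0.52109 + 0.52877 + 0.52109 = 1.57095 bits

Marginal of Y (column sums):
  P(Y=0) = 1/5 + 1/15 + 7/30 = 1/2
  P(Y=1) = 1/10 + 1/3 + 1/15 = 1/2
H(X|Y) = Σ_y P(y)·H(X|Y=y):
  Y=0: P(Y=0) = 1/2, P(X|Y=0) = (2/5, 2/15, 7/15) → H(X|Y=0) = 1.42947
  Y=1: P(Y=1) = 1/2, P(X|Y=1) = (1/5, 2/3, 2/15) → H(X|Y=1) = 1.24195
H(X|Y) = (1/2)·1.42947 + (1/2)·1.24195 = 1.33571 bits

I(X;Y) = H(X) - H(X|Y) = 1.57095 - 1.33571 = 0.2352 bits

Cross-check via I(X;Y) = H(X) + H(Y) - H(X,Y): computing H(Y) from the column sums and H(X,Y) from the 6 cells in the same way gives H(Y) = 1.00000 bits and H(X,Y) = 2.33571 bits, so
I(X;Y) = 1.57095 + 1.00000 - 2.33571 = 0.2352 bits ✓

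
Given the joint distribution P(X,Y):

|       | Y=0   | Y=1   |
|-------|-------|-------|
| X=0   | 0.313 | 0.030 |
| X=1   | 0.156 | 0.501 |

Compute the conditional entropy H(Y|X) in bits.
0.6663 bits

H(Y|X) = H(X,Y) - H(X)

H(X,Y) = -Σ_{x,y} P(x,y) log₂ P(x,y). Per-cell terms -P(x,y)·log₂P(x,y):
  X=0: 0.5245, 0.1518
  X=1: 0.4181, 0.4996
Sum of the 4 terms: H(X,Y) = 1.5940 bits

Marginal of X (row sums):
  P(X=0) = 0.313 + 0.030 = 0.343
  P(X=1) = 0.156 + 0.501 = 0.657
H(X) = -[0.343·log₂(0.343) + 0.657·log₂(0.657)]
  = 0.5295 + 0.3982 = 0.9277 bits

H(Y|X) = H(X,Y) - H(X) = 1.5940 - 0.9277 = 0.6663 bits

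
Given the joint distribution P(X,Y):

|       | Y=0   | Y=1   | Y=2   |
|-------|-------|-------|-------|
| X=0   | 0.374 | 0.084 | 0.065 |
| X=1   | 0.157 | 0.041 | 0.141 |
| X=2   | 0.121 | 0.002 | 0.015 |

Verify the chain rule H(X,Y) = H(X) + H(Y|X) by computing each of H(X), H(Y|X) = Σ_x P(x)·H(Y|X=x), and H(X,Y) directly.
H(X) = 1.4124 bits, H(Y|X) = 1.1590 bits, H(X,Y) = 2.5715 bits

Marginal of X (row sums):
  P(X=0) = 0.374 + 0.084 + 0.065 = 0.523
  P(X=1) = 0.157 + 0.041 + 0.141 = 0.339
  P(X=2) = 0.121 + 0.002 + 0.015 = 0.138
H(X) = -[0.523·log₂(0.523) + 0.339·log₂(0.339) + 0.138·log₂(0.138)]
  = 0.489066 + 0.529058 + 0.394302 = 1.4124 bits

H(Y|X) = Σ_x P(x)·H(Y|X=x):
  X=0: P(X=0) = 0.523, P(Y|X=0) = (374/523, 84/523, 65/523) → H(Y|X=0) = 1.143579
  X=1: P(X=1) = 0.339, P(Y|X=1) = (157/339, 41/339, 47/113) → H(Y|X=1) = 1.409295
  X=2: P(X=2) = 0.138, P(Y|X=2) = (121/138, 1/69, 5/46) → H(Y|X=2) = 0.602830
H(Y|X) = 0.523·1.143579 + 0.339·1.409295 + 0.138·0.602830 = 1.1590 bits

H(X,Y) = -Σ_{x,y} P(x,y) log₂ P(x,y). Per-cell terms -P(x,y)·log₂P(x,y):
  X=0: 0.530665, 0.300171, 0.256322
  X=1: 0.419373, 0.188938, 0.398499
  X=2: 0.368677, 0.017932, 0.090883
Sum of the 9 terms: H(X,Y) = 2.5715 bits

Chain rule check:
  H(X) + H(Y|X) = 1.4124 + 1.1590 = 2.5714 bits
  H(X,Y) = 2.5715 bits
✓ Chain rule verified (Δ = 0.0001 is 4-dp rounding noise: each of the three values was rounded independently).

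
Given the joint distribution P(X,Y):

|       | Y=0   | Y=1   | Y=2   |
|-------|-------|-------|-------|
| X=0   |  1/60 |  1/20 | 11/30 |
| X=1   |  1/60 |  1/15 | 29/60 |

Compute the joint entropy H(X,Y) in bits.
1.7112 bits

H(X,Y) = -Σ_{x,y} P(x,y) log₂ P(x,y). Per-cell terms -P(x,y)·log₂P(x,y):
  X=0: 0.09845, 0.21610, 0.53073
  X=1: 0.09845, 0.26046, 0.50697
Sum of the 6 terms: H(X,Y) = 1.7112 bits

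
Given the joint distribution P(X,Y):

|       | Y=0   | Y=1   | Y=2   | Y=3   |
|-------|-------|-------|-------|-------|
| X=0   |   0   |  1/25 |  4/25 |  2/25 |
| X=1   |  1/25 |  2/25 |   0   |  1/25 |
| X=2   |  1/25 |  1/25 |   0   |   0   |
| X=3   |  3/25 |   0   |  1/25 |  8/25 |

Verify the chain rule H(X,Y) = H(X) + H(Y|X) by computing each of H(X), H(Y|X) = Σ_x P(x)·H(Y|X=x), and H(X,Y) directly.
H(X) = 1.7370 bits, H(Y|X) = 1.2766 bits, H(X,Y) = 3.0137 bits

Marginal of X (row sums):
  P(X=0) = 0 + 1/25 + 4/25 + 2/25 = 7/25
  P(X=1) = 1/25 + 2/25 + 0 + 1/25 = 4/25
  P(X=2) = 1/25 + 1/25 + 0 + 0 = 2/25
  P(X=3) = 3/25 + 0 + 1/25 + 8/25 = 12/25
H(X) = -[(7/25)·log₂(7/25) + (4/25)·log₂(4/25) + (2/25)·log₂(2/25) + (12/25)·log₂(12/25)]
  = 0.514220 + 0.423017 + 0.291508 + 0.508269 = 1.7370 bits

H(Y|X) = Σ_x P(x)·H(Y|X=x):
  X=0: P(X=0) = 7/25, P(Y|X=0) = (0, 1/7, 4/7, 2/7) → H(Y|X=0) = 1.378783
  X=1: P(X=1) = 4/25, P(Y|X=1) = (1/4, 1/2, 0, 1/4) → H(Y|X=1) = 1.500000
  X=2: P(X=2) = 2/25, P(Y|X=2) = (1/2, 1/2, 0, 0) → H(Y|X=2) = 1.000000
  X=3: P(X=3) = 12/25, P(Y|X=3) = (1/4, 0, 1/12, 2/3) → H(Y|X=3) = 1.188722
H(Y|X) = (7/25)·1.378783 + (4/25)·1.500000 + (2/25)·1.000000 + (12/25)·1.188722 = 1.2766 bits

H(X,Y) = -Σ_{x,y} P(x,y) log₂ P(x,y). Per-cell terms -P(x,y)·log₂P(x,y):
  X=0: 0.000000, 0.185754, 0.423017, 0.291508
  X=1: 0.185754, 0.291508, 0.000000, 0.185754
  X=2: 0.185754, 0.185754, 0.000000, 0.000000
  X=3: 0.367067, 0.000000, 0.185754, 0.526034
  (cells with P = 0 contribute 0)
Sum of the 16 terms: H(X,Y) = 3.0137 bits

Chain rule check:
  H(X) + H(Y|X) = 1.7370 + 1.2766 = 3.0136 bits
  H(X,Y) = 3.0137 bits
✓ Chain rule verified (Δ = 0.0001 is 4-dp rounding noise: each of the three values was rounded independently).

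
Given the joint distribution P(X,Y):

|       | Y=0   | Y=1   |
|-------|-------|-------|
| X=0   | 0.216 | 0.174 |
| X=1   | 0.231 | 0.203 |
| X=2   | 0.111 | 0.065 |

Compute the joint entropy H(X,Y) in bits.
2.4802 bits

H(X,Y) = -Σ_{x,y} P(x,y) log₂ P(x,y). Per-cell terms -P(x,y)·log₂P(x,y):
  X=0: 0.4776, 0.4390
  X=1: 0.4883, 0.4670
  X=2: 0.3520, 0.2563
Sum of the 6 terms: H(X,Y) = 2.4802 bits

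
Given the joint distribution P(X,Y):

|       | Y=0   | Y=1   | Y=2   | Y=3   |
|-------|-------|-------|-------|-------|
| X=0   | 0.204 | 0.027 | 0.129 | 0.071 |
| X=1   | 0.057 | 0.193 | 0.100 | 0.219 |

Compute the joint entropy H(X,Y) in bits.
2.7663 bits

H(X,Y) = -Σ_{x,y} P(x,y) log₂ P(x,y). Per-cell terms -P(x,y)·log₂P(x,y):
  X=0: 0.46785, 0.14069, 0.38114, 0.27094
  X=1: 0.23557, 0.45805, 0.33219, 0.47983
Sum of the 8 terms: H(X,Y) = 2.7663 bits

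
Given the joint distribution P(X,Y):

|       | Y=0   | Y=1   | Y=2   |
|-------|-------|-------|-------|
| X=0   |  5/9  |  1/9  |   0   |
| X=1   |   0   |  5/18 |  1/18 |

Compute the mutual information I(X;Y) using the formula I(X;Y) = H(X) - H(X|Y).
0.5826 bits

I(X;Y) = H(X) - H(X|Y)

Marginal of X (row sums):
  P(X=0) = 5/9 + 1/9 + 0 = 2/3
  P(X=1) = 0 + 5/18 + 1/18 = 1/3
H(X) = -[(2/3)·log₂(2/3) + (1/3)·log₂(1/3)]
  = 0.38998 + 0.52832 = 0.91830 bits

Marginal of Y (column sums):
  P(Y=0) = 5/9 + 0 = 5/9
  P(Y=1) = 1/9 + 5/18 = 7/18
  P(Y=2) = 0 + 1/18 = 1/18
H(X|Y) = Σ_y P(y)·H(X|Y=y):
  Y=0: P(Y=0) = 5/9, P(X|Y=0) = (1, 0) → H(X|Y=0) = 0.00000
  Y=1: P(Y=1) = 7/18, P(X|Y=1) = (2/7, 5/7) → H(X|Y=1) = 0.86312
  Y=2: P(Y=2) = 1/18, P(X|Y=2) = (0, 1) → H(X|Y=2) = 0.00000
H(X|Y) = (5/9)·0.00000 + (7/18)·0.86312 + (1/18)·0.00000 = 0.33566 bits

I(X;Y) = H(X) - H(X|Y) = 0.91830 - 0.33566 = 0.5826 bits

Cross-check via I(X;Y) = H(X) + H(Y) - H(X,Y): computing H(Y) from the column sums and H(X,Y) from the 6 cells in the same way gives H(Y) = 1.23266 bits and H(X,Y) = 1.56832 bits, so
I(X;Y) = 0.91830 + 1.23266 - 1.56832 = 0.5826 bits ✓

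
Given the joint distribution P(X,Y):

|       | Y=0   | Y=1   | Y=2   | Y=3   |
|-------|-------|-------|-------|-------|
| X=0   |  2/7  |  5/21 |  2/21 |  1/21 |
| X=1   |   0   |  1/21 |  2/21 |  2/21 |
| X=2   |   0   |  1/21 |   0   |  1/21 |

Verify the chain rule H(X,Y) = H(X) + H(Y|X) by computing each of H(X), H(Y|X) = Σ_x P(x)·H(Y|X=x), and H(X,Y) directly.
H(X) = 1.2060 bits, H(Y|X) = 1.6092 bits, H(X,Y) = 2.8152 bits

Marginal of X (row sums):
  P(X=0) = 2/7 + 5/21 + 2/21 + 1/21 = 2/3
  P(X=1) = 0 + 1/21 + 2/21 + 2/21 = 5/21
  P(X=2) = 0 + 1/21 + 0 + 1/21 = 2/21
H(X) = -[(2/3)·log₂(2/3) + (5/21)·log₂(5/21) + (2/21)·log₂(2/21)]
  = 0.38998 + 0.49295 + 0.32308 = 1.2060 bits

H(Y|X) = Σ_x P(x)·H(Y|X=x):
  X=0: P(X=0) = 2/3, P(Y|X=0) = (3/7, 5/14, 1/7, 1/14) → H(Y|X=0) = 1.72740
  X=1: P(X=1) = 5/21, P(Y|X=1) = (0, 1/5, 2/5, 2/5) → H(Y|X=1) = 1.52193
  X=2: P(X=2) = 2/21, P(Y|X=2) = (0, 1/2, 0, 1/2) → H(Y|X=2) = 1.00000
H(Y|X) = (2/3)·1.72740 + (5/21)·1.52193 + (2/21)·1.00000 = 1.6092 bits

H(X,Y) = -Σ_{x,y} P(x,y) log₂ P(x,y). Per-cell terms -P(x,y)·log₂P(x,y):
  X=0: 0.51639, 0.49295, 0.32308, 0.20916
  X=1: 0.00000, 0.20916, 0.32308, 0.32308
  X=2: 0.00000, 0.20916, 0.00000, 0.20916
  (cells with P = 0 contribute 0)
Sum of the 12 terms: H(X,Y) = 2.8152 bits

Chain rule check:
  H(X) + H(Y|X) = 1.2060 + 1.6092 = 2.8152 bits
  H(X,Y) = 2.8152 bits
✓ Chain rule verified.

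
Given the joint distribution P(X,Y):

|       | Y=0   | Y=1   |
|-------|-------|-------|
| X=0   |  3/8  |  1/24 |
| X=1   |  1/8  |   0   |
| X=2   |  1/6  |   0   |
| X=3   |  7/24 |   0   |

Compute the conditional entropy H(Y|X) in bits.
0.1954 bits

H(Y|X) = H(X,Y) - H(X)

H(X,Y) = -Σ_{x,y} P(x,y) log₂ P(x,y). Per-cell terms -P(x,y)·log₂P(x,y):
  X=0: 0.53064, 0.19104
  X=1: 0.37500, 0.00000
  X=2: 0.43083, 0.00000
  X=3: 0.51847, 0.00000
  (cells with P = 0 contribute 0)
Sum of the 8 terms: H(X,Y) = 2.0460 bits

Marginal of X (row sums):
  P(X=0) = 3/8 + 1/24 = 5/12
  P(X=1) = 1/8 + 0 = 1/8
  P(X=2) = 1/6 + 0 = 1/6
  P(X=3) = 7/24 + 0 = 7/24
H(X) = -[(5/12)·log₂(5/12) + (1/8)·log₂(1/8) + (1/6)·log₂(1/6) + (7/24)·log₂(7/24)]
  = 0.52626 + 0.37500 + 0.43083 + 0.51847 = 1.8506 bits

H(Y|X) = H(X,Y) - H(X) = 2.0460 - 1.8506 = 0.1954 bits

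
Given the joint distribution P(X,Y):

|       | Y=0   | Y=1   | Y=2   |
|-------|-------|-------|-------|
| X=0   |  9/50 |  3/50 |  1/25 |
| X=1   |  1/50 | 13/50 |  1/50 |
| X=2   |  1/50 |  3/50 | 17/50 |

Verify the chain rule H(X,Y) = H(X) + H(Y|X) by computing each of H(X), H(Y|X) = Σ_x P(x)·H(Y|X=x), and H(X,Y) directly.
H(X) = 1.5610 bits, H(Y|X) = 0.9303 bits, H(X,Y) = 2.4912 bits

Marginal of X (row sums):
  P(X=0) = 9/50 + 3/50 + 1/25 = 7/25
  P(X=1) = 1/50 + 13/50 + 1/50 = 3/10
  P(X=2) = 1/50 + 3/50 + 17/50 = 21/50
H(X) = -[(7/25)·log₂(7/25) + (3/10)·log₂(3/10) + (21/50)·log₂(21/50)]
  = 0.51422 + 0.52109 + 0.52565 = 1.5610 bits

H(Y|X) = Σ_x P(x)·H(Y|X=x):
  X=0: P(X=0) = 7/25, P(Y|X=0) = (9/14, 3/14, 1/7) → H(Y|X=0) = 1.28705
  X=1: P(X=1) = 3/10, P(Y|X=1) = (1/15, 13/15, 1/15) → H(Y|X=1) = 0.69984
  X=2: P(X=2) = 21/50, P(Y|X=2) = (1/21, 1/7, 17/21) → H(Y|X=2) = 0.85700
H(Y|X) = (7/25)·1.28705 + (3/10)·0.69984 + (21/50)·0.85700 = 0.9303 bits

H(X,Y) = -Σ_{x,y} P(x,y) log₂ P(x,y). Per-cell terms -P(x,y)·log₂P(x,y):
  X=0: 0.44531, 0.24353, 0.18575
  X=1: 0.11288, 0.50529, 0.11288
  X=2: 0.11288, 0.24353, 0.52917
Sum of the 9 terms: H(X,Y) = 2.4912 bits

Chain rule check:
  H(X) + H(Y|X) = 1.5610 + 0.9303 = 2.4913 bits
  H(X,Y) = 2.4912 bits
✓ Chain rule verified (Δ = 0.0001 is 4-dp rounding noise: each of the three values was rounded independently).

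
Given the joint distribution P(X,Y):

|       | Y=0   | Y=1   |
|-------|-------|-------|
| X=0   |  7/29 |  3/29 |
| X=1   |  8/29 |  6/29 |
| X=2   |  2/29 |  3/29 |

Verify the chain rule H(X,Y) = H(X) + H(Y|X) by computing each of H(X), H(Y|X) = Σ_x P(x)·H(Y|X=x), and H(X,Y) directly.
H(X) = 1.4741 bits, H(Y|X) = 0.9469 bits, H(X,Y) = 2.4210 bits

Marginal of X (row sums):
  P(X=0) = 7/29 + 3/29 = 10/29
  P(X=1) = 8/29 + 6/29 = 14/29
  P(X=2) = 2/29 + 3/29 = 5/29
H(X) = -[(10/29)·log₂(10/29) + (14/29)·log₂(14/29) + (5/29)·log₂(5/29)]
  = 0.529673 + 0.507199 + 0.437251 = 1.4741 bits

H(Y|X) = Σ_x P(x)·H(Y|X=x):
  X=0: P(X=0) = 10/29, P(Y|X=0) = (7/10, 3/10) → H(Y|X=0) = 0.881291
  X=1: P(X=1) = 14/29, P(Y|X=1) = (4/7, 3/7) → H(Y|X=1) = 0.985228
  X=2: P(X=2) = 5/29, P(Y|X=2) = (2/5, 3/5) → H(Y|X=2) = 0.970951
H(Y|X) = (10/29)·0.881291 + (14/29)·0.985228 + (5/29)·0.970951 = 0.9469 bits

H(X,Y) = -Σ_{x,y} P(x,y) log₂ P(x,y). Per-cell terms -P(x,y)·log₂P(x,y):
  X=0: 0.494979, 0.338588
  X=1: 0.512546, 0.470280
  X=2: 0.266068, 0.338588
Sum of the 6 terms: H(X,Y) = 2.4210 bits

Chain rule check:
  H(X) + H(Y|X) = 1.4741 + 0.9469 = 2.4210 bits
  H(X,Y) = 2.4210 bits
✓ Chain rule verified.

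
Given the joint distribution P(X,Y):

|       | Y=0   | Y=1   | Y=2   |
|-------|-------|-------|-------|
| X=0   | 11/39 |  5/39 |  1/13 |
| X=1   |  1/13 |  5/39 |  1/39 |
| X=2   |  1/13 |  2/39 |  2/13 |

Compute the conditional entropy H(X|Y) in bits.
1.3507 bits

H(X|Y) = H(X,Y) - H(Y)

H(X,Y) = -Σ_{x,y} P(x,y) log₂ P(x,y). Per-cell terms -P(x,y)·log₂P(x,y):
  X=0: 0.515017, 0.379933, 0.284649
  X=1: 0.284649, 0.379933, 0.135523
  X=2: 0.284649, 0.219764, 0.415452
Sum of the 9 terms: H(X,Y) = 2.89957 bits

Marginal of Y (column sums):
  P(Y=0) = 11/39 + 1/13 + 1/13 = 17/39
  P(Y=1) = 5/39 + 5/39 + 2/39 = 4/13
  P(Y=2) = 1/13 + 1/39 + 2/13 = 10/39
H(Y) = -[(17/39)·log₂(17/39) + (4/13)·log₂(4/13) + (10/39)·log₂(10/39)]
  = 0.522179 + 0.523212 + 0.503455 = 1.54885 bits

H(X|Y) = H(X,Y) - H(Y) = 2.89957 - 1.54885 = 1.3507 bits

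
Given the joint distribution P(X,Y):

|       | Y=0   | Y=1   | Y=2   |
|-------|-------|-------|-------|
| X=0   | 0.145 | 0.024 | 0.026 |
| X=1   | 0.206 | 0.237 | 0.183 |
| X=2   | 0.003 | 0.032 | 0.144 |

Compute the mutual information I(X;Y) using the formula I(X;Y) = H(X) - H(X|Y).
0.2400 bits

I(X;Y) = H(X) - H(X|Y)

Marginal of X (row sums):
  P(X=0) = 0.145 + 0.024 + 0.026 = 0.195
  P(X=1) = 0.206 + 0.237 + 0.183 = 0.626
  P(X=2) = 0.003 + 0.032 + 0.144 = 0.179
H(X) = -[0.195·log₂(0.195) + 0.626·log₂(0.626) + 0.179·log₂(0.179)]
  = 0.4599 + 0.4230 + 0.4443 = 1.3272 bits

Marginal of Y (column sums):
  P(Y=0) = 0.145 + 0.206 + 0.003 = 0.354
  P(Y=1) = 0.024 + 0.237 + 0.032 = 0.293
  P(Y=2) = 0.026 + 0.183 + 0.144 = 0.353
H(X|Y) = Σ_y P(y)·H(X|Y=y):
  Y=0: P(Y=0) = 0.354, P(X|Y=0) = (145/354, 103/177, 1/118) → H(X|Y=0) = 1.0403
  Y=1: P(Y=1) = 0.293, P(X|Y=1) = (24/293, 237/293, 32/293) → H(X|Y=1) = 0.8921
  Y=2: P(Y=2) = 0.353, P(X|Y=2) = (26/353, 183/353, 144/353) → H(X|Y=2) = 1.2962
H(X|Y) = 0.354·1.0403 + 0.293·0.8921 + 0.353·1.2962 = 1.0872 bits

I(X;Y) = H(X) - H(X|Y) = 1.3272 - 1.0872 = 0.2400 bits

Cross-check via I(X;Y) = H(X) + H(Y) - H(X,Y): computing H(Y) from the column sums and H(X,Y) from the 9 cells in the same way gives H(Y) = 1.5796 bits and H(X,Y) = 2.6668 bits, so
I(X;Y) = 1.3272 + 1.5796 - 2.6668 = 0.2400 bits ✓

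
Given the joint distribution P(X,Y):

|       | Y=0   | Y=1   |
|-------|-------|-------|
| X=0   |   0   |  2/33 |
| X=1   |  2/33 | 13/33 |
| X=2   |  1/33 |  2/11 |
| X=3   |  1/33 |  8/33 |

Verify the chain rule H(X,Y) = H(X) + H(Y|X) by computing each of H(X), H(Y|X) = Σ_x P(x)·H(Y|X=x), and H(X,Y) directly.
H(X) = 1.7479 bits, H(Y|X) = 0.5203 bits, H(X,Y) = 2.2682 bits

Marginal of X (row sums):
  P(X=0) = 0 + 2/33 = 2/33
  P(X=1) = 2/33 + 13/33 = 5/11
  P(X=2) = 1/33 + 2/11 = 7/33
  P(X=3) = 1/33 + 8/33 = 3/11
H(X) = -[(2/33)·log₂(2/33) + (5/11)·log₂(5/11) + (7/33)·log₂(7/33) + (3/11)·log₂(3/11)]
  = 0.24511 + 0.51705 + 0.47452 + 0.51122 = 1.7479 bits

H(Y|X) = Σ_x P(x)·H(Y|X=x):
  X=0: P(X=0) = 2/33, P(Y|X=0) = (0, 1) → H(Y|X=0) = 0.00000
  X=1: P(X=1) = 5/11, P(Y|X=1) = (2/15, 13/15) → H(Y|X=1) = 0.56651
  X=2: P(X=2) = 7/33, P(Y|X=2) = (1/7, 6/7) → H(Y|X=2) = 0.59167
  X=3: P(X=3) = 3/11, P(Y|X=3) = (1/9, 8/9) → H(Y|X=3) = 0.50326
H(Y|X) = (2/33)·0.00000 + (5/11)·0.56651 + (7/33)·0.59167 + (3/11)·0.50326 = 0.5203 bits

H(X,Y) = -Σ_{x,y} P(x,y) log₂ P(x,y). Per-cell terms -P(x,y)·log₂P(x,y):
  X=0: 0.00000, 0.24511
  X=1: 0.24511, 0.52944
  X=2: 0.15286, 0.44717
  X=3: 0.15286, 0.49561
  (cells with P = 0 contribute 0)
Sum of the 8 terms: H(X,Y) = 2.2682 bits

Chain rule check:
  H(X) + H(Y|X) = 1.7479 + 0.5203 = 2.2682 bits
  H(X,Y) = 2.2682 bits
✓ Chain rule verified.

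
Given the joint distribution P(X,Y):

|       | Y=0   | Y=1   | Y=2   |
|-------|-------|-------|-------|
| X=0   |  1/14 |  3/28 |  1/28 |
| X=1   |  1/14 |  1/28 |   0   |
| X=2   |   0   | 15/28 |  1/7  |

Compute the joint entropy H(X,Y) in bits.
2.1160 bits

H(X,Y) = -Σ_{x,y} P(x,y) log₂ P(x,y). Per-cell terms -P(x,y)·log₂P(x,y):
  X=0: 0.27195, 0.34526, 0.17169
  X=1: 0.27195, 0.17169, 0.00000
  X=2: 0.00000, 0.48239, 0.40105
  (cells with P = 0 contribute 0)
Sum of the 9 terms: H(X,Y) = 2.1160 bits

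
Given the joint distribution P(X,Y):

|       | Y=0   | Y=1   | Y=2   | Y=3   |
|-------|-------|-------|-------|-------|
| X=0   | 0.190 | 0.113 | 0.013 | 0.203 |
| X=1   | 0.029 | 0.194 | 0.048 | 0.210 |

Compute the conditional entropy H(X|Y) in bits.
0.8734 bits

H(X|Y) = H(X,Y) - H(Y)

H(X,Y) = -Σ_{x,y} P(x,y) log₂ P(x,y). Per-cell terms -P(x,y)·log₂P(x,y):
  X=0: 0.45523, 0.35545, 0.08145, 0.46699
  X=1: 0.14813, 0.45898, 0.21028, 0.47282
Sum of the 8 terms: H(X,Y) = 2.6493 bits

Marginal of Y (column sums):
  P(Y=0) = 0.190 + 0.029 = 0.219
  P(Y=1) = 0.113 + 0.194 = 0.307
  P(Y=2) = 0.013 + 0.048 = 0.061
  P(Y=3) = 0.203 + 0.210 = 0.413
H(Y) = -[0.219·log₂(0.219) + 0.307·log₂(0.307) + 0.061·log₂(0.061) + 0.413·log₂(0.413)]
  = 0.47983 + 0.52303 + 0.24614 + 0.52690 = 1.7759 bits

H(X|Y) = H(X,Y) - H(Y) = 2.6493 - 1.7759 = 0.8734 bits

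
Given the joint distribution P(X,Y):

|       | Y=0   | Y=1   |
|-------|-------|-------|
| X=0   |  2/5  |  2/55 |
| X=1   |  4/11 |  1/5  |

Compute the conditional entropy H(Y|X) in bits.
0.7094 bits

H(Y|X) = H(X,Y) - H(X)

H(X,Y) = -Σ_{x,y} P(x,y) log₂ P(x,y). Per-cell terms -P(x,y)·log₂P(x,y):
  X=0: 0.52877, 0.17387
  X=1: 0.53070, 0.46439
Sum of the 4 terms: H(X,Y) = 1.6977 bits

Marginal of X (row sums):
  P(X=0) = 2/5 + 2/55 = 24/55
  P(X=1) = 4/11 + 1/5 = 31/55
H(X) = -[(24/55)·log₂(24/55) + (31/55)·log₂(31/55)]
  = 0.52206 + 0.46622 = 0.9883 bits

H(Y|X) = H(X,Y) - H(X) = 1.6977 - 0.9883 = 0.7094 bits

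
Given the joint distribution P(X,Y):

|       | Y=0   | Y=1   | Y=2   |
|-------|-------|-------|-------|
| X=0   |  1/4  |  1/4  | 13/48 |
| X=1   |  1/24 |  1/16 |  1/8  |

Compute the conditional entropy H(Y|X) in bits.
1.5499 bits

H(Y|X) = H(X,Y) - H(X)

H(X,Y) = -Σ_{x,y} P(x,y) log₂ P(x,y). Per-cell terms -P(x,y)·log₂P(x,y):
  X=0: 0.500000, 0.500000, 0.510392
  X=1: 0.191040, 0.250000, 0.375000
Sum of the 6 terms: H(X,Y) = 2.32643 bits

Marginal of X (row sums):
  P(X=0) = 1/4 + 1/4 + 13/48 = 37/48
  P(X=1) = 1/24 + 1/16 + 1/8 = 11/48
H(X) = -[(37/48)·log₂(37/48) + (11/48)·log₂(11/48)]
  = 0.289455 + 0.487101 = 0.77656 bits

H(Y|X) = H(X,Y) - H(X) = 2.32643 - 0.77656 = 1.5499 bits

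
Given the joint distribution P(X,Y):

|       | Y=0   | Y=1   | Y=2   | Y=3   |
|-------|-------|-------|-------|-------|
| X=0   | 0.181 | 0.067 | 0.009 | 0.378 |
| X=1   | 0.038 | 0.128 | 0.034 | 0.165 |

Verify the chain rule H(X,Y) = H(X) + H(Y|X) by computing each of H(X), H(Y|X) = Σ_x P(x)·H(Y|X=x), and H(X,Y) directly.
H(X) = 0.9468 bits, H(Y|X) = 1.5062 bits, H(X,Y) = 2.4530 bits

Marginal of X (row sums):
  P(X=0) = 0.181 + 0.067 + 0.009 + 0.378 = 0.635
  P(X=1) = 0.038 + 0.128 + 0.034 + 0.165 = 0.365
H(X) = -[0.635·log₂(0.635) + 0.365·log₂(0.365)]
  = 0.416034 + 0.530722 = 0.9468 bits

H(Y|X) = Σ_x P(x)·H(Y|X=x):
  X=0: P(X=0) = 0.635, P(Y|X=0) = (181/635, 67/635, 9/635, 378/635) → H(Y|X=0) = 1.390995
  X=1: P(X=1) = 0.365, P(Y|X=1) = (38/365, 128/365, 34/365, 33/73) → H(Y|X=1) = 1.706717
H(Y|X) = 0.635·1.390995 + 0.365·1.706717 = 1.5062 bits

H(X,Y) = -Σ_{x,y} P(x,y) log₂ P(x,y). Per-cell terms -P(x,y)·log₂P(x,y):
  X=0: 0.446335, 0.261280, 0.061163, 0.530539
  X=1: 0.179279, 0.379620, 0.165863, 0.428911
Sum of the 8 terms: H(X,Y) = 2.4530 bits

Chain rule check:
  H(X) + H(Y|X) = 0.9468 + 1.5062 = 2.4530 bits
  H(X,Y) = 2.4530 bits
✓ Chain rule verified.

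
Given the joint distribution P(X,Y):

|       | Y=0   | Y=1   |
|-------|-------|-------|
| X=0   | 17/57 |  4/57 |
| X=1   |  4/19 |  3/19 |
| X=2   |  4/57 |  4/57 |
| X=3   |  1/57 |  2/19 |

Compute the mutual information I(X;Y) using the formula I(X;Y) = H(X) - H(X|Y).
0.1382 bits

I(X;Y) = H(X) - H(X|Y)

Marginal of X (row sums):
  P(X=0) = 17/57 + 4/57 = 7/19
  P(X=1) = 4/19 + 3/19 = 7/19
  P(X=2) = 4/57 + 4/57 = 8/57
  P(X=3) = 1/57 + 2/19 = 7/57
H(X) = -[(7/19)·log₂(7/19) + (7/19)·log₂(7/19) + (8/57)·log₂(8/57) + (7/57)·log₂(7/57)]
  = 0.530737 + 0.530737 + 0.397599 + 0.371557 = 1.83063 bits

Marginal of Y (column sums):
  P(Y=0) = 17/57 + 4/19 + 4/57 + 1/57 = 34/57
  P(Y=1) = 4/57 + 3/19 + 4/57 + 2/19 = 23/57
H(X|Y) = Σ_y P(y)·H(X|Y=y):
  Y=0: P(Y=0) = 34/57, P(X|Y=0) = (1/2, 6/17, 2/17, 1/34) → H(X|Y=0) = 1.543156
  Y=1: P(Y=1) = 23/57, P(X|Y=1) = (4/23, 9/23, 4/23, 6/23) → H(X|Y=1) = 1.913166
H(X|Y) = (34/57)·1.543156 + (23/57)·1.913166 = 1.69246 bits

I(X;Y) = H(X) - H(X|Y) = 1.83063 - 1.69246 = 0.1382 bits

Cross-check via I(X;Y) = H(X) + H(Y) - H(X,Y): computing H(Y) from the column sums and H(X,Y) from the 8 cells in the same way gives H(Y) = 0.97297 bits and H(X,Y) = 2.66542 bits, so
I(X;Y) = 1.83063 + 0.97297 - 2.66542 = 0.1382 bits ✓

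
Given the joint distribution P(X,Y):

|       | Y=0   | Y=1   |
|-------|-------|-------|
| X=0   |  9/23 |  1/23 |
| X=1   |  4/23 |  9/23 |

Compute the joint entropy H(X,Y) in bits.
1.6949 bits

H(X,Y) = -Σ_{x,y} P(x,y) log₂ P(x,y). Per-cell terms -P(x,y)·log₂P(x,y):
  X=0: 0.52968, 0.19668
  X=1: 0.43888, 0.52968
Sum of the 4 terms: H(X,Y) = 1.6949 bits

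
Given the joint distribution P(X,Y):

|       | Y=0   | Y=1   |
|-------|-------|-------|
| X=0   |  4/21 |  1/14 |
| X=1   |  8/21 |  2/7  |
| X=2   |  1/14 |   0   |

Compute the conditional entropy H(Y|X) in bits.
0.8782 bits

H(Y|X) = H(X,Y) - H(X)

H(X,Y) = -Σ_{x,y} P(x,y) log₂ P(x,y). Per-cell terms -P(x,y)·log₂P(x,y):
  X=0: 0.45568, 0.27195
  X=1: 0.53041, 0.51639
  X=2: 0.27195, 0.00000
  (cells with P = 0 contribute 0)
Sum of the 6 terms: H(X,Y) = 2.0464 bits

Marginal of X (row sums):
  P(X=0) = 4/21 + 1/14 = 11/42
  P(X=1) = 8/21 + 2/7 = 2/3
  P(X=2) = 1/14 + 0 = 1/14
H(X) = -[(11/42)·log₂(11/42) + (2/3)·log₂(2/3) + (1/14)·log₂(1/14)]
  = 0.50623 + 0.38998 + 0.27195 = 1.1682 bits

H(Y|X) = H(X,Y) - H(X) = 2.0464 - 1.1682 = 0.8782 bits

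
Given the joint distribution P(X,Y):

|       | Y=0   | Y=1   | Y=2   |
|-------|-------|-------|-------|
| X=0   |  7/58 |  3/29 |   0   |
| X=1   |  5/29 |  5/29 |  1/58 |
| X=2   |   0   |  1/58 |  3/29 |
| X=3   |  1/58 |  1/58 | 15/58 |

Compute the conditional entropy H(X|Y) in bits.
1.2502 bits

H(X|Y) = H(X,Y) - H(Y)

H(X,Y) = -Σ_{x,y} P(x,y) log₂ P(x,y). Per-cell terms -P(x,y)·log₂P(x,y):
  X=0: 0.36818, 0.33859, 0.00000
  X=1: 0.43725, 0.43725, 0.10100
  X=2: 0.00000, 0.10100, 0.33859
  X=3: 0.10100, 0.10100, 0.50459
  (cells with P = 0 contribute 0)
Sum of the 12 terms: H(X,Y) = 2.82845 bits

Marginal of Y (column sums):
  P(Y=0) = 7/58 + 5/29 + 0 + 1/58 = 9/29
  P(Y=1) = 3/29 + 5/29 + 1/58 + 1/58 = 9/29
  P(Y=2) = 0 + 1/58 + 3/29 + 15/58 = 11/29
H(Y) = -[(9/29)·log₂(9/29) + (9/29)·log₂(9/29) + (11/29)·log₂(11/29)]
  = 0.52388 + 0.52388 + 0.53048 = 1.57824 bits

H(X|Y) = H(X,Y) - H(Y) = 2.82845 - 1.57824 = 1.2502 bits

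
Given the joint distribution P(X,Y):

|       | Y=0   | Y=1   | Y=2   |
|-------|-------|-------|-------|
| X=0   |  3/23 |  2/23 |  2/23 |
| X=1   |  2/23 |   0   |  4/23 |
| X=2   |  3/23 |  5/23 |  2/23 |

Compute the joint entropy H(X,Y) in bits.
2.9097 bits

H(X,Y) = -Σ_{x,y} P(x,y) log₂ P(x,y). Per-cell terms -P(x,y)·log₂P(x,y):
  X=0: 0.3833, 0.3064, 0.3064
  X=1: 0.3064, 0.0000, 0.4389
  X=2: 0.3833, 0.4786, 0.3064
  (cells with P = 0 contribute 0)
Sum of the 9 terms: H(X,Y) = 2.9097 bits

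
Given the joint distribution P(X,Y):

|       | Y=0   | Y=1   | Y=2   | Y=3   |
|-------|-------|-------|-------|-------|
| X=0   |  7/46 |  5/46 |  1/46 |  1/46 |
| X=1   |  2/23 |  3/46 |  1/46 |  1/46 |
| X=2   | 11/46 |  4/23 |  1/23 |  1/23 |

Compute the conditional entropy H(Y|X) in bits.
1.6479 bits

H(Y|X) = H(X,Y) - H(X)

H(X,Y) = -Σ_{x,y} P(x,y) log₂ P(x,y). Per-cell terms -P(x,y)·log₂P(x,y):
  X=0: 0.413336, 0.348004, 0.120077, 0.120077
  X=1: 0.306397, 0.256865, 0.120077, 0.120077
  X=2: 0.493596, 0.438880, 0.196677, 0.196677
Sum of the 12 terms: H(X,Y) = 3.13074 bits

Marginal of X (row sums):
  P(X=0) = 7/46 + 5/46 + 1/46 + 1/46 = 7/23
  P(X=1) = 2/23 + 3/46 + 1/46 + 1/46 = 9/46
  P(X=2) = 11/46 + 4/23 + 1/23 + 1/23 = 1/2
H(X) = -[(7/23)·log₂(7/23) + (9/46)·log₂(9/46) + (1/2)·log₂(1/2)]
  = 0.522324 + 0.460494 + 0.500000 = 1.48282 bits

H(Y|X) = H(X,Y) - H(X) = 3.13074 - 1.48282 = 1.6479 bits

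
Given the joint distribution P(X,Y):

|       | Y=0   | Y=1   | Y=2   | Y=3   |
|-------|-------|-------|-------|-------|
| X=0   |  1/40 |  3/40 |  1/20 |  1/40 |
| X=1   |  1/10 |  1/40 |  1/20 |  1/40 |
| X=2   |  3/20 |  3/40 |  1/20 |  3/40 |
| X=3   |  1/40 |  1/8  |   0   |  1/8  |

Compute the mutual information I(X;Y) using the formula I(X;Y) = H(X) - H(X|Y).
0.2524 bits

I(X;Y) = H(X) - H(X|Y)

Marginal of X (row sums):
  P(X=0) = 1/40 + 3/40 + 1/20 + 1/40 = 7/40
  P(X=1) = 1/10 + 1/40 + 1/20 + 1/40 = 1/5
  P(X=2) = 3/20 + 3/40 + 1/20 + 3/40 = 7/20
  P(X=3) = 1/40 + 1/8 + 0 + 1/8 = 11/40
H(X) = -[(7/40)·log₂(7/40) + (1/5)·log₂(1/5) + (7/20)·log₂(7/20) + (11/40)·log₂(11/40)]
  = 0.4400503 + 0.4643856 + 0.5301006 + 0.5121865 = 1.946723 bits

Marginal of Y (column sums):
  P(Y=0) = 1/40 + 1/10 + 3/20 + 1/40 = 3/10
  P(Y=1) = 3/40 + 1/40 + 3/40 + 1/8 = 3/10
  P(Y=2) = 1/20 + 1/20 + 1/20 + 0 = 3/20
  P(Y=3) = 1/40 + 1/40 + 3/40 + 1/8 = 1/4
H(X|Y) = Σ_y P(y)·H(X|Y=y):
  Y=0: P(Y=0) = 3/10, P(X|Y=0) = (1/12, 1/3, 1/2, 1/12) → H(X|Y=0) = 1.6258146
  Y=1: P(Y=1) = 3/10, P(X|Y=1) = (1/4, 1/12, 1/4, 5/12) → H(X|Y=1) = 1.8250112
  Y=2: P(Y=2) = 3/20, P(X|Y=2) = (1/3, 1/3, 1/3, 0) → H(X|Y=2) = 1.5849625
  Y=3: P(Y=3) = 1/4, P(X|Y=3) = (1/10, 1/10, 3/10, 1/2) → H(X|Y=3) = 1.6854753
H(X|Y) = (3/10)·1.6258146 + (3/10)·1.8250112 + (3/20)·1.5849625 + (1/4)·1.6854753 = 1.694361 bits

I(X;Y) = H(X) - H(X|Y) = 1.946723 - 1.694361 = 0.2524 bits

Cross-check via I(X;Y) = H(X) + H(Y) - H(X,Y): computing H(Y) from the column sums and H(X,Y) from the 16 cells in the same way gives H(Y) = 1.952724 bits and H(X,Y) = 3.647085 bits, so
I(X;Y) = 1.946723 + 1.952724 - 3.647085 = 0.2524 bits ✓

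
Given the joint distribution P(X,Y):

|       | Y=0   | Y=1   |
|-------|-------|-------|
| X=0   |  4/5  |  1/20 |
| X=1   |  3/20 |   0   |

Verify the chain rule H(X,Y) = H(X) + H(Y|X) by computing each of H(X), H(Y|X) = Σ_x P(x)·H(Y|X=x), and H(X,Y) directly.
H(X) = 0.6098 bits, H(Y|X) = 0.2743 bits, H(X,Y) = 0.8842 bits

Marginal of X (row sums):
  P(X=0) = 4/5 + 1/20 = 17/20
  P(X=1) = 3/20 + 0 = 3/20
H(X) = -[(17/20)·log₂(17/20) + (3/20)·log₂(3/20)]
  = 0.19930 + 0.41054 = 0.6098 bits

H(Y|X) = Σ_x P(x)·H(Y|X=x):
  X=0: P(X=0) = 17/20, P(Y|X=0) = (16/17, 1/17) → H(Y|X=0) = 0.32276
  X=1: P(X=1) = 3/20, P(Y|X=1) = (1, 0) → H(Y|X=1) = 0.00000
H(Y|X) = (17/20)·0.32276 + (3/20)·0.00000 = 0.2743 bits

H(X,Y) = -Σ_{x,y} P(x,y) log₂ P(x,y). Per-cell terms -P(x,y)·log₂P(x,y):
  X=0: 0.25754, 0.21610
  X=1: 0.41054, 0.00000
  (cells with P = 0 contribute 0)
Sum of the 4 terms: H(X,Y) = 0.8842 bits

Chain rule check:
  H(X) + H(Y|X) = 0.6098 + 0.2743 = 0.8841 bits
  H(X,Y) = 0.8842 bits
✓ Chain rule verified (Δ = 0.0001 is 4-dp rounding noise: each of the three values was rounded independently).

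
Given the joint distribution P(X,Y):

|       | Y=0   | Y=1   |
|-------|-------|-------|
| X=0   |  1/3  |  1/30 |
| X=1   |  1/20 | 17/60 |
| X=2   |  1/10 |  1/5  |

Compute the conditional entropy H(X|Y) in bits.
1.2209 bits

H(X|Y) = H(X,Y) - H(Y)

H(X,Y) = -Σ_{x,y} P(x,y) log₂ P(x,y). Per-cell terms -P(x,y)·log₂P(x,y):
  X=0: 0.5283, 0.1636
  X=1: 0.2161, 0.5155
  X=2: 0.3322, 0.4644
Sum of the 6 terms: H(X,Y) = 2.2201 bits

Marginal of Y (column sums):
  P(Y=0) = 1/3 + 1/20 + 1/10 = 29/60
  P(Y=1) = 1/30 + 17/60 + 1/5 = 31/60
H(Y) = -[(29/60)·log₂(29/60) + (31/60)·log₂(31/60)]
  = 0.5070 + 0.4922 = 0.9992 bits

H(X|Y) = H(X,Y) - H(Y) = 2.2201 - 0.9992 = 1.2209 bits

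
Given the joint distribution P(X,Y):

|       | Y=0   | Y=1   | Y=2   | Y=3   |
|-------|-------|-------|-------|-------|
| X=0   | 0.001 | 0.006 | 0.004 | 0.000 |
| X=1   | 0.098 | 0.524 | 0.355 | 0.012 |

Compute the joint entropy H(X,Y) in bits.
1.5101 bits

H(X,Y) = -Σ_{x,y} P(x,y) log₂ P(x,y). Per-cell terms -P(x,y)·log₂P(x,y):
  X=0: 0.00997, 0.04428, 0.03186, 0.00000
  X=1: 0.32841, 0.48856, 0.53041, 0.07657
  (cells with P = 0 contribute 0)
Sum of the 8 terms: H(X,Y) = 1.5101 bits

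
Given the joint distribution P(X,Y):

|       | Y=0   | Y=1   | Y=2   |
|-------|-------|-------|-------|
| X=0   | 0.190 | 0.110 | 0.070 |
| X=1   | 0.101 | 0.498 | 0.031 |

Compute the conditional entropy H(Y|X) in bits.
1.1137 bits

H(Y|X) = H(X,Y) - H(X)

H(X,Y) = -Σ_{x,y} P(x,y) log₂ P(x,y). Per-cell terms -P(x,y)·log₂P(x,y):
  X=0: 0.45523, 0.35029, 0.26856
  X=1: 0.33406, 0.50088, 0.15536
Sum of the 6 terms: H(X,Y) = 2.0644 bits

Marginal of X (row sums):
  P(X=0) = 0.190 + 0.110 + 0.070 = 0.370
  P(X=1) = 0.101 + 0.498 + 0.031 = 0.630
H(X) = -[0.370·log₂(0.370) + 0.630·log₂(0.630)]
  = 0.53073 + 0.41994 = 0.9507 bits

H(Y|X) = H(X,Y) - H(X) = 2.0644 - 0.9507 = 1.1137 bits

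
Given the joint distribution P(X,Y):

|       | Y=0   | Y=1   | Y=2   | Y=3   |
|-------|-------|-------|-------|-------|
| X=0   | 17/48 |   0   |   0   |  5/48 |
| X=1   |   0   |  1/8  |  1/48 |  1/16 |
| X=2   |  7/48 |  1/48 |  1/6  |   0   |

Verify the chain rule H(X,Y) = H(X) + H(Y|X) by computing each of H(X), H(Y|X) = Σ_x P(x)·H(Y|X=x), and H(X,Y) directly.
H(X) = 1.5157 bits, H(Y|X) = 1.0482 bits, H(X,Y) = 2.5639 bits

Marginal of X (row sums):
  P(X=0) = 17/48 + 0 + 0 + 5/48 = 11/24
  P(X=1) = 0 + 1/8 + 1/48 + 1/16 = 5/24
  P(X=2) = 7/48 + 1/48 + 1/6 + 0 = 1/3
H(X) = -[(11/24)·log₂(11/24) + (5/24)·log₂(5/24) + (1/3)·log₂(1/3)]
  = 0.51587 + 0.47147 + 0.52832 = 1.5157 bits

H(Y|X) = Σ_x P(x)·H(Y|X=x):
  X=0: P(X=0) = 11/24, P(Y|X=0) = (17/22, 0, 0, 5/22) → H(Y|X=0) = 0.77323
  X=1: P(X=1) = 5/24, P(Y|X=1) = (0, 3/5, 1/10, 3/10) → H(Y|X=1) = 1.29546
  X=2: P(X=2) = 1/3, P(Y|X=2) = (7/16, 1/16, 1/2, 0) → H(Y|X=2) = 1.27178
H(Y|X) = (11/24)·0.77323 + (5/24)·1.29546 + (1/3)·1.27178 = 1.0482 bits

H(X,Y) = -Σ_{x,y} P(x,y) log₂ P(x,y). Per-cell terms -P(x,y)·log₂P(x,y):
  X=0: 0.53036, 0.00000, 0.00000, 0.33990
  X=1: 0.00000, 0.37500, 0.11635, 0.25000
  X=2: 0.40507, 0.11635, 0.43083, 0.00000
  (cells with P = 0 contribute 0)
Sum of the 12 terms: H(X,Y) = 2.5639 bits

Chain rule check:
  H(X) + H(Y|X) = 1.5157 + 1.0482 = 2.5639 bits
  H(X,Y) = 2.5639 bits
✓ Chain rule verified.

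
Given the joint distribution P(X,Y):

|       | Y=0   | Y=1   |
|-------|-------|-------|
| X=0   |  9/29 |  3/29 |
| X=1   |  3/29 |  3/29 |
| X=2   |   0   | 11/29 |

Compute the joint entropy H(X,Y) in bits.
2.0701 bits

H(X,Y) = -Σ_{x,y} P(x,y) log₂ P(x,y). Per-cell terms -P(x,y)·log₂P(x,y):
  X=0: 0.52388, 0.33859
  X=1: 0.33859, 0.33859
  X=2: 0.00000, 0.53048
  (cells with P = 0 contribute 0)
Sum of the 6 terms: H(X,Y) = 2.0701 bits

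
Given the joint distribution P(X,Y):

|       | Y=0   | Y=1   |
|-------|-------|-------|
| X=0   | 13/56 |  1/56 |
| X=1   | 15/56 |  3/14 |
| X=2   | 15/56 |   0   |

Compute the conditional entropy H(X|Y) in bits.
1.3054 bits

H(X|Y) = H(X,Y) - H(Y)

H(X,Y) = -Σ_{x,y} P(x,y) log₂ P(x,y). Per-cell terms -P(x,y)·log₂P(x,y):
  X=0: 0.48911, 0.10370
  X=1: 0.50905, 0.47623
  X=2: 0.50905, 0.00000
  (cells with P = 0 contribute 0)
Sum of the 6 terms: H(X,Y) = 2.0871 bits

Marginal of Y (column sums):
  P(Y=0) = 13/56 + 15/56 + 15/56 = 43/56
  P(Y=1) = 1/56 + 3/14 + 0 = 13/56
H(Y) = -[(43/56)·log₂(43/56) + (13/56)·log₂(13/56)]
  = 0.29262 + 0.48911 = 0.7817 bits

H(X|Y) = H(X,Y) - H(Y) = 2.0871 - 0.7817 = 1.3054 bits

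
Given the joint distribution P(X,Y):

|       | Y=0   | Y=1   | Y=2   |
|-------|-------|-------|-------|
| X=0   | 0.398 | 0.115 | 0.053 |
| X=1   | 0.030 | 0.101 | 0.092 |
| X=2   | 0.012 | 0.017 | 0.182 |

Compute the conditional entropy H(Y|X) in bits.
1.1177 bits

H(Y|X) = H(X,Y) - H(X)

H(X,Y) = -Σ_{x,y} P(x,y) log₂ P(x,y). Per-cell terms -P(x,y)·log₂P(x,y):
  X=0: 0.529006, 0.358834, 0.224607
  X=1: 0.151767, 0.334065, 0.316684
  X=2: 0.076570, 0.099931, 0.447354
Sum of the 9 terms: H(X,Y) = 2.538818 bits

Marginal of X (row sums):
  P(X=0) = 0.398 + 0.115 + 0.053 = 0.566
  P(X=1) = 0.030 + 0.101 + 0.092 = 0.223
  P(X=2) = 0.012 + 0.017 + 0.182 = 0.211
H(X) = -[0.566·log₂(0.566) + 0.223·log₂(0.223) + 0.211·log₂(0.211)]
  = 0.464757 + 0.482769 + 0.473629 = 1.421155 bits

H(Y|X) = H(X,Y) - H(X) = 2.538818 - 1.421155 = 1.1177 bits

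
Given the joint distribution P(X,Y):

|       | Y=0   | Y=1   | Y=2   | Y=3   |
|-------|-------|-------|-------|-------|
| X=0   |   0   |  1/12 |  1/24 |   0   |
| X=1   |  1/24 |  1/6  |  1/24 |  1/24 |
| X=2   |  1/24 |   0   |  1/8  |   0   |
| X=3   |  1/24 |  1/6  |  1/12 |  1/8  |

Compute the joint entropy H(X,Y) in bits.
3.3554 bits

H(X,Y) = -Σ_{x,y} P(x,y) log₂ P(x,y). Per-cell terms -P(x,y)·log₂P(x,y):
  X=0: 0.00000, 0.29875, 0.19104, 0.00000
  X=1: 0.19104, 0.43083, 0.19104, 0.19104
  X=2: 0.19104, 0.00000, 0.37500, 0.00000
  X=3: 0.19104, 0.43083, 0.29875, 0.37500
  (cells with P = 0 contribute 0)
Sum of the 16 terms: H(X,Y) = 3.3554 bits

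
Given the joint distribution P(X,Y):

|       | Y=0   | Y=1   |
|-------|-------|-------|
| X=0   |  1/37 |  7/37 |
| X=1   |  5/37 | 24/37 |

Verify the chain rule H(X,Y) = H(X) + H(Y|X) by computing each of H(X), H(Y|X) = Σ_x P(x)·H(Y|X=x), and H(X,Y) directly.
H(X) = 0.7532 bits, H(Y|X) = 0.6373 bits, H(X,Y) = 1.3905 bits

Marginal of X (row sums):
  P(X=0) = 1/37 + 7/37 = 8/37
  P(X=1) = 5/37 + 24/37 = 29/37
H(X) = -[(8/37)·log₂(8/37) + (29/37)·log₂(29/37)]
  = 0.47772 + 0.27548 = 0.7532 bits

H(Y|X) = Σ_x P(x)·H(Y|X=x):
  X=0: P(X=0) = 8/37, P(Y|X=0) = (1/8, 7/8) → H(Y|X=0) = 0.54356
  X=1: P(X=1) = 29/37, P(Y|X=1) = (5/29, 24/29) → H(Y|X=1) = 0.66320
H(Y|X) = (8/37)·0.54356 + (29/37)·0.66320 = 0.6373 bits

H(X,Y) = -Σ_{x,y} P(x,y) log₂ P(x,y). Per-cell terms -P(x,y)·log₂P(x,y):
  X=0: 0.14080, 0.45445
  X=1: 0.39021, 0.40508
Sum of the 4 terms: H(X,Y) = 1.3905 bits

Chain rule check:
  H(X) + H(Y|X) = 0.7532 + 0.6373 = 1.3905 bits
  H(X,Y) = 1.3905 bits
✓ Chain rule verified.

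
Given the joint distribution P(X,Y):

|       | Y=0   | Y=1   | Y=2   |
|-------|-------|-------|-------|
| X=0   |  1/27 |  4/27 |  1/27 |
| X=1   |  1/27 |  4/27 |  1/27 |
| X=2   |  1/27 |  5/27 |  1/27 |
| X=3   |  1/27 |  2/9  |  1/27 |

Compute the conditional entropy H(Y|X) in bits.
1.1686 bits

H(Y|X) = H(X,Y) - H(X)

H(X,Y) = -Σ_{x,y} P(x,y) log₂ P(x,y). Per-cell terms -P(x,y)·log₂P(x,y):
  X=0: 0.17611, 0.40813, 0.17611
  X=1: 0.17611, 0.40813, 0.17611
  X=2: 0.17611, 0.45055, 0.17611
  X=3: 0.17611, 0.48221, 0.17611
Sum of the 12 terms: H(X,Y) = 3.1579 bits

Marginal of X (row sums):
  P(X=0) = 1/27 + 4/27 + 1/27 = 2/9
  P(X=1) = 1/27 + 4/27 + 1/27 = 2/9
  P(X=2) = 1/27 + 5/27 + 1/27 = 7/27
  P(X=3) = 1/27 + 2/9 + 1/27 = 8/27
H(X) = -[(2/9)·log₂(2/9) + (2/9)·log₂(2/9) + (7/27)·log₂(7/27) + (8/27)·log₂(8/27)]
  = 0.48221 + 0.48221 + 0.50492 + 0.51997 = 1.9893 bits

H(Y|X) = H(X,Y) - H(X) = 3.1579 - 1.9893 = 1.1686 bits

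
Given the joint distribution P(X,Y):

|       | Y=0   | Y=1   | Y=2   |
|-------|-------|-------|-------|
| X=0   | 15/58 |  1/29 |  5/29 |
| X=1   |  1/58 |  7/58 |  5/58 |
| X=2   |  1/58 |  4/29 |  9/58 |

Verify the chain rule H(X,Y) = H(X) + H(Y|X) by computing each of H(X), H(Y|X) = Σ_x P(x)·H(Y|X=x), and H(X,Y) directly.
H(X) = 1.5210 bits, H(Y|X) = 1.2747 bits, H(X,Y) = 2.7957 bits

Marginal of X (row sums):
  P(X=0) = 15/58 + 1/29 + 5/29 = 27/58
  P(X=1) = 1/58 + 7/58 + 5/58 = 13/58
  P(X=2) = 1/58 + 4/29 + 9/58 = 9/29
H(X) = -[(27/58)·log₂(27/58) + (13/58)·log₂(13/58) + (9/29)·log₂(9/29)]
  = 0.5135 + 0.4836 + 0.5239 = 1.5210 bits

H(Y|X) = Σ_x P(x)·H(Y|X=x):
  X=0: P(X=0) = 27/58, P(Y|X=0) = (5/9, 2/27, 10/27) → H(Y|X=0) = 1.2800
  X=1: P(X=1) = 13/58, P(Y|X=1) = (1/13, 7/13, 5/13) → H(Y|X=1) = 1.2957
  X=2: P(X=2) = 9/29, P(Y|X=2) = (1/18, 4/9, 1/2) → H(Y|X=2) = 1.2516
H(Y|X) = (27/58)·1.2800 + (13/58)·1.2957 + (9/29)·1.2516 = 1.2747 bits

H(X,Y) = -Σ_{x,y} P(x,y) log₂ P(x,y). Per-cell terms -P(x,y)·log₂P(x,y):
  X=0: 0.5046, 0.1675, 0.4373
  X=1: 0.1010, 0.3682, 0.3048
  X=2: 0.1010, 0.3942, 0.4171
Sum of the 9 terms: H(X,Y) = 2.7957 bits

Chain rule check:
  H(X) + H(Y|X) = 1.5210 + 1.2747 = 2.7957 bits
  H(X,Y) = 2.7957 bits
✓ Chain rule verified.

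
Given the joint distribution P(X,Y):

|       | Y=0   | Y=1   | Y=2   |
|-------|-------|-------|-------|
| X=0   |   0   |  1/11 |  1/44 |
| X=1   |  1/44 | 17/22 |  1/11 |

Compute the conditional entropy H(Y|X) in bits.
0.6538 bits

H(Y|X) = H(X,Y) - H(X)

H(X,Y) = -Σ_{x,y} P(x,y) log₂ P(x,y). Per-cell terms -P(x,y)·log₂P(x,y):
  X=0: 0.0000, 0.3145, 0.1241
  X=1: 0.1241, 0.2874, 0.3145
  (cells with P = 0 contribute 0)
Sum of the 6 terms: H(X,Y) = 1.1646 bits

Marginal of X (row sums):
  P(X=0) = 0 + 1/11 + 1/44 = 5/44
  P(X=1) = 1/44 + 17/22 + 1/11 = 39/44
H(X) = -[(5/44)·log₂(5/44) + (39/44)·log₂(39/44)]
  = 0.3565 + 0.1543 = 0.5108 bits

H(Y|X) = H(X,Y) - H(X) = 1.1646 - 0.5108 = 0.6538 bits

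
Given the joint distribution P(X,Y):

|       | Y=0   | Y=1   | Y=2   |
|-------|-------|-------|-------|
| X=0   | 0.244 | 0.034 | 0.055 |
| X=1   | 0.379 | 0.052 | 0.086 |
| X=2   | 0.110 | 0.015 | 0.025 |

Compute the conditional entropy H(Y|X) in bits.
1.0926 bits

H(Y|X) = H(X,Y) - H(X)

H(X,Y) = -Σ_{x,y} P(x,y) log₂ P(x,y). Per-cell terms -P(x,y)·log₂P(x,y):
  X=0: 0.4966, 0.1659, 0.2301
  X=1: 0.5305, 0.2218, 0.3044
  X=2: 0.3503, 0.0909, 0.1330
Sum of the 9 terms: H(X,Y) = 2.5235 bits

Marginal of X (row sums):
  P(X=0) = 0.244 + 0.034 + 0.055 = 0.333
  P(X=1) = 0.379 + 0.052 + 0.086 = 0.517
  P(X=2) = 0.110 + 0.015 + 0.025 = 0.150
H(X) = -[0.333·log₂(0.333) + 0.517·log₂(0.517) + 0.150·log₂(0.150)]
  = 0.5283 + 0.4921 + 0.4105 = 1.4309 bits

H(Y|X) = H(X,Y) - H(X) = 2.5235 - 1.4309 = 1.0926 bits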